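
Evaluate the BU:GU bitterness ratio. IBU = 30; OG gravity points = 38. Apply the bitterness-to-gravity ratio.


BU:GU = IBU / OG_points
BU:GU = 30 / 38

0.7895


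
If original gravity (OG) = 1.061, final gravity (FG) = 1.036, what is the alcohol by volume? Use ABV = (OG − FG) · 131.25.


ABV = (1.061 − 1.036) · 131.25

3.2812 % ABV


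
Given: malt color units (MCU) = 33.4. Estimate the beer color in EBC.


SRM = 1.4922·MCU^0.6859;  EBC = SRM·1.97
SRM = 1.4922·33.4^0.6859 = 16.5564
EBC = 16.5564·1.97

32.6160 EBC


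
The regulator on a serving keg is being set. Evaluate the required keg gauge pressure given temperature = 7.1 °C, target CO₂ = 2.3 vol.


psi = vols/(0.01821 + 0.09011·e^(−0.04·T)) − 14.695
psi = 2.3/(0.01821 + 0.09011·e^(−0.04·7.1)) − 14.695

12.0362 psi


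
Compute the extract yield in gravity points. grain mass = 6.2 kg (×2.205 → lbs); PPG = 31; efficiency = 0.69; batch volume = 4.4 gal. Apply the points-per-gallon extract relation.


points = lbs × PPG × eff / vol
lbs = 6.2 × 2.205 = 13.6710
points = 13.6710 × 31 × 0.69 / 4.4

66.4597 points


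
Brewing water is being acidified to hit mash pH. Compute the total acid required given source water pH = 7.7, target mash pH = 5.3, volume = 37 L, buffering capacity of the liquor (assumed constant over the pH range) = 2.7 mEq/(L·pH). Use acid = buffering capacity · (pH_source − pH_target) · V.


acid = 2.7 · (7.7 − 5.3) · 37

239.7600 mEq


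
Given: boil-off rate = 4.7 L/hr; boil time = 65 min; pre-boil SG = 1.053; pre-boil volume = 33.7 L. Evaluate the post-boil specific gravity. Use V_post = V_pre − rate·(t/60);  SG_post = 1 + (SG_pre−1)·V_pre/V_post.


V_post = 33.7 − 4.7·(65/60) = 28.6083
SG_post = 1 + (1.053 − 1)·33.7/28.6083

1.0624


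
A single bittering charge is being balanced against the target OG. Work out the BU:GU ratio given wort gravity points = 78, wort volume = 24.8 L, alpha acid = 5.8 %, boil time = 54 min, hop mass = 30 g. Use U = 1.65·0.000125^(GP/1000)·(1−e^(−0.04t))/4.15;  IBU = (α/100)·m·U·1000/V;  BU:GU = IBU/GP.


U = 1.65·0.000125^(78/1000)·(1−e^(−0.04·54))/4.15 = 0.1745
IBU = (5.8/100)·30·0.1745·1000/24.8 = 12.2427
BU:GU = 12.2427/78

0.1570


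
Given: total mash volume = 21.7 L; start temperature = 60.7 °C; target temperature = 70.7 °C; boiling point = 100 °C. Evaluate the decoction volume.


V_dec = V_total·(T_target − T_start)/(T_boil − T_start)
V_dec = 21.7·(70.7 − 60.7)/(100 − 60.7)

5.5216 L


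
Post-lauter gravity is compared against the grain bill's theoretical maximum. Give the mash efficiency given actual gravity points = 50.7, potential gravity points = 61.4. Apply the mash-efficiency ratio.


efficiency = actual / potential × 100
efficiency = 50.7 / 61.4 × 100

82.5733 %


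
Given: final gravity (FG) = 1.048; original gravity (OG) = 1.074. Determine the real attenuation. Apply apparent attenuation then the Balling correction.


AA = (OG−FG)/(OG−1)·100;  RA = AA·0.8192
AA = (1.074 − 1.048)/(1.074 − 1)·100 = 35.1351
RA = 35.1351·0.8192

28.7827 %


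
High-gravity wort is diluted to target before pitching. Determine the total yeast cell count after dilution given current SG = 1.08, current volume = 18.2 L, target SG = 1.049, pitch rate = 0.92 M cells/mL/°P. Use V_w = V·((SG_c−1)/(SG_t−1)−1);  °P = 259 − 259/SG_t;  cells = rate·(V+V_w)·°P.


V_w = 18.2·((1.08−1)/(1.049−1)−1) = 11.5143
V_final = 18.2 + 11.5143 = 29.7143
°P = 259 − 259/1.049 = 12.0982
cells = 0.92·29.7143·12.0982

330.7299 billion cells


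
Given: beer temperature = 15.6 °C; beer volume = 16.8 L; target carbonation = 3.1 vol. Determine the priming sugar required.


residual = 14.695·(0.01821 + 0.09011·e^(−0.04·T));  sugar = (target − residual)·4.0·V
residual = 14.695·(0.01821 + 0.09011·e^(−0.04·15.6)) = 0.9771
sugar = (3.1 − 0.9771)·4.0·16.8

142.6602 g


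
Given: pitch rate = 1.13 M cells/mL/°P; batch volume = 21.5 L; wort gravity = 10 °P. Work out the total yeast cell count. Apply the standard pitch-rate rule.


cells (billions) = rate · V_L · °P
cells = 1.13 · 21.5 · 10

242.9500 billion cells


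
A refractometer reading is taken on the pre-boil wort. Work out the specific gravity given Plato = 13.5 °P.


SG = 259/(259 − P)
SG = 259/(259 − 13.5)

1.0550


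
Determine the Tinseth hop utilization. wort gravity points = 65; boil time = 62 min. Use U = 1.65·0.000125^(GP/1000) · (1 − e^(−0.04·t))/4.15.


bigness = 1.65·0.000125^(65/1000) = 0.9200
boil_factor = (1 − e^(−0.04·62))/4.15 = 0.2208
U = 0.9200 · 0.2208

0.2031


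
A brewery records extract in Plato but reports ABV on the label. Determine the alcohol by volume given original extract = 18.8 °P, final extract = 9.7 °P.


SG = 259/(259 − P);  ABV = (OG − FG)·131.25
OG = 259/(259 − 18.8) = 1.0783
FG = 259/(259 − 9.7) = 1.0389
ABV = (1.0783 − 1.0389)·131.25

5.1659 % ABV


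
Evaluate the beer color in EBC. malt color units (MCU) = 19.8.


SRM = 1.4922·MCU^0.6859;  EBC = SRM·1.97
SRM = 1.4922·19.8^0.6859 = 11.5667
EBC = 11.5667·1.97

22.7864 EBC


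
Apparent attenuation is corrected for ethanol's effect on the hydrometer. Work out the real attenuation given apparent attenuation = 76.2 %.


RA = AA · 0.8192
RA = 76.2 · 0.8192

62.4230 %


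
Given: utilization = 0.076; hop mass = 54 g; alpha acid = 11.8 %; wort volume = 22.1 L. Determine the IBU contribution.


IBU = (α/100)·mass·U·1000 / V
IBU = (11.8/100)·54·0.076·1000 / 22.1

21.9128 IBU


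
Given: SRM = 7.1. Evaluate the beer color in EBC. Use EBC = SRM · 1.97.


EBC = 7.1 · 1.97

13.9870 EBC


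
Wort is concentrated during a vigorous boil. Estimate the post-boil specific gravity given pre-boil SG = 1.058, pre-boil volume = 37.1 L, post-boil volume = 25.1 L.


SG_post = 1 + (SG_pre − 1)·V_pre/V_post
pts_pre = (1.058 − 1)·1000 = 58.0000
pts_post = 58.0000·37.1/25.1 = 85.7291
SG_post = 1 + 85.7291/1000

1.0857


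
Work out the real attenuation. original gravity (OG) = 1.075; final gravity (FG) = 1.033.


AA = (OG−FG)/(OG−1)·100;  RA = AA·0.8192
AA = (1.075 − 1.033)/(1.075 − 1)·100 = 56.0000
RA = 56.0000·0.8192

45.8752 %


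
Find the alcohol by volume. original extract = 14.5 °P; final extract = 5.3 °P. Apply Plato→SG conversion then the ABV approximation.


SG = 259/(259 − P);  ABV = (OG − FG)·131.25
OG = 259/(259 − 14.5) = 1.0593
FG = 259/(259 − 5.3) = 1.0209
ABV = (1.0593 − 1.0209)·131.25

5.0418 % ABV


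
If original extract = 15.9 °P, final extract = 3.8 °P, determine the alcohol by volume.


SG = 259/(259 − P);  ABV = (OG − FG)·131.25
OG = 259/(259 − 15.9) = 1.0654
FG = 259/(259 − 3.8) = 1.0149
ABV = (1.0654 − 1.0149)·131.25

6.6301 % ABV


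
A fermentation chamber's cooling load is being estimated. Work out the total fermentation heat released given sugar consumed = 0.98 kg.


Q = m_sugar · 590 kJ/kg
Q = 0.98 · 590

578.2000 kJ


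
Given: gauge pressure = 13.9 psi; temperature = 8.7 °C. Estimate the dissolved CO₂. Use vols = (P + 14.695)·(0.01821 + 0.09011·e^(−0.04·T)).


vols = (13.9 + 14.695)·(0.01821 + 0.09011·e^(−0.04·8.7))

2.3401 volumes


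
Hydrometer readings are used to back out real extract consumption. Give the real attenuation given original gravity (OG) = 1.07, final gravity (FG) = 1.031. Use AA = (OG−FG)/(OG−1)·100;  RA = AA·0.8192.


AA = (1.07 − 1.031)/(1.07 − 1)·100 = 55.7143
RA = 55.7143·0.8192

45.6411 %


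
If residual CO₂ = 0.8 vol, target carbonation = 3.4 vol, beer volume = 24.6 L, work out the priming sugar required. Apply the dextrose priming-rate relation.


sugar = (target − residual)·4.0·V
sugar = (3.4 − 0.8)·4.0·24.6

255.8400 g


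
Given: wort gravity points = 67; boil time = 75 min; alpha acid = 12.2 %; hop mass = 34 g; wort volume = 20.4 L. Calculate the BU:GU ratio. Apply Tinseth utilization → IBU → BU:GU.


U = 1.65·0.000125^(GP/1000)·(1−e^(−0.04t))/4.15;  IBU = (α/100)·m·U·1000/V;  BU:GU = IBU/GP
U = 1.65·0.000125^(67/1000)·(1−e^(−0.04·75))/4.15 = 0.2069
IBU = (12.2/100)·34·0.2069·1000/20.4 = 42.0686
BU:GU = 42.0686/67

0.6279


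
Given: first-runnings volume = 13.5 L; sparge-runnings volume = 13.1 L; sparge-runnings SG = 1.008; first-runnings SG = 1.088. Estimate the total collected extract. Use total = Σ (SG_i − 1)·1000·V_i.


first = (1.088 − 1)·1000·13.5 = 1188.0000
sparge = (1.008 − 1)·1000·13.1 = 104.8000
total = 1188.0000 + 104.8000

1292.8000 gravity·L


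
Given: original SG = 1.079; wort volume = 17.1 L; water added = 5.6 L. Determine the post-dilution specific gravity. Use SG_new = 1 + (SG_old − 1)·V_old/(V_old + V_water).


pts = (1.079 − 1)·1000·17.1/(17.1 + 5.6) = 59.5110
SG_new = 1 + 59.5110/1000

1.0595


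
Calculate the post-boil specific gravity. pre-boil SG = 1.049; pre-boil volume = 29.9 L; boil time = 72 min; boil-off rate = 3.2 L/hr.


V_post = V_pre − rate·(t/60);  SG_post = 1 + (SG_pre−1)·V_pre/V_post
V_post = 29.9 − 3.2·(72/60) = 26.0600
SG_post = 1 + (1.049 − 1)·29.9/26.0600

1.0562


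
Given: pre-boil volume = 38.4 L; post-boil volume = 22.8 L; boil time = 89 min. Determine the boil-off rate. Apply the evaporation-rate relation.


rate = (V_pre − V_post) / (t_min/60)
rate = (38.4 − 22.8) / (89/60)

10.5169 L/hr


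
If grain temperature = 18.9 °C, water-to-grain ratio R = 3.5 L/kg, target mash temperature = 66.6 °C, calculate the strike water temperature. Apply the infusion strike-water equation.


T_strike = (0.41/R)·(T_mash − T_grain) + T_mash
T_strike = (0.41/3.5)·(66.6 − 18.9) + 66.6

72.1877 °C


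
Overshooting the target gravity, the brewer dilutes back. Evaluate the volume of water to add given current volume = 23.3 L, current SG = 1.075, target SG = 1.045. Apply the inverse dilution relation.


V_water = V·((SG_curr − 1)/(SG_target − 1) − 1)
V_water = 23.3·((1.075 − 1)/(1.045 − 1) − 1)

15.5333 L


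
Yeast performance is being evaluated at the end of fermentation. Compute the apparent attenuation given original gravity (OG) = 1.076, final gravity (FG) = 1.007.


AA = (OG − FG)/(OG − 1) · 100
AA = (1.076 − 1.007)/(1.076 − 1) · 100

90.7895 %


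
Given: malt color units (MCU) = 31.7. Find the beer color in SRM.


SRM = 1.4922 · MCU^0.6859
SRM = 1.4922 · 31.7^0.6859

15.9736 SRM


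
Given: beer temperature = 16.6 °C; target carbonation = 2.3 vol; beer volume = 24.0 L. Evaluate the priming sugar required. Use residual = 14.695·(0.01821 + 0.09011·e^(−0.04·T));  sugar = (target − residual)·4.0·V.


residual = 14.695·(0.01821 + 0.09011·e^(−0.04·16.6)) = 0.9493
sugar = (2.3 − 0.9493)·4.0·24.0

129.6709 g


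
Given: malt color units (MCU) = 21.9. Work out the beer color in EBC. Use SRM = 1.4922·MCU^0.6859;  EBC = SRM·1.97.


SRM = 1.4922·21.9^0.6859 = 12.3947
EBC = 12.3947·1.97

24.4177 EBC


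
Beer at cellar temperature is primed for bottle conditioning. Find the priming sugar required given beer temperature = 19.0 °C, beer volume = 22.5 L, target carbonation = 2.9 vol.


residual = 14.695·(0.01821 + 0.09011·e^(−0.04·T));  sugar = (target − residual)·4.0·V
residual = 14.695·(0.01821 + 0.09011·e^(−0.04·19.0)) = 0.8869
sugar = (2.9 − 0.8869)·4.0·22.5

181.1822 g


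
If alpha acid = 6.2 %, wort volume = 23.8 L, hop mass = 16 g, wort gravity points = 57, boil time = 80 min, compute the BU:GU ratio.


U = 1.65·0.000125^(GP/1000)·(1−e^(−0.04t))/4.15;  IBU = (α/100)·m·U·1000/V;  BU:GU = IBU/GP
U = 1.65·0.000125^(57/1000)·(1−e^(−0.04·80))/4.15 = 0.2285
IBU = (6.2/100)·16·0.2285·1000/23.8 = 9.5240
BU:GU = 9.5240/57

0.1671


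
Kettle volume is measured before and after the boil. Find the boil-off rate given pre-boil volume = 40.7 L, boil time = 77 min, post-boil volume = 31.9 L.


rate = (V_pre − V_post) / (t_min/60)
rate = (40.7 − 31.9) / (77/60)

6.8571 L/hr


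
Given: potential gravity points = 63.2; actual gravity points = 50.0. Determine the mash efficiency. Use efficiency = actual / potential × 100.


efficiency = 50.0 / 63.2 × 100

79.1139 %


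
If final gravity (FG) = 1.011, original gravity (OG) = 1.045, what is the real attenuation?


AA = (OG−FG)/(OG−1)·100;  RA = AA·0.8192
AA = (1.045 − 1.011)/(1.045 − 1)·100 = 75.5556
RA = 75.5556·0.8192

61.8951 %


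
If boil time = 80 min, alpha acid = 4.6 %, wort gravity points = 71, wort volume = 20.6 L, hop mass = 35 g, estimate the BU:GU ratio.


U = 1.65·0.000125^(GP/1000)·(1−e^(−0.04t))/4.15;  IBU = (α/100)·m·U·1000/V;  BU:GU = IBU/GP
U = 1.65·0.000125^(71/1000)·(1−e^(−0.04·80))/4.15 = 0.2015
IBU = (4.6/100)·35·0.2015·1000/20.6 = 15.7471
BU:GU = 15.7471/71

0.2218


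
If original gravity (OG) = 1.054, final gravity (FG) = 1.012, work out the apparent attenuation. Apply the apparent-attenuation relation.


AA = (OG − FG)/(OG − 1) · 100
AA = (1.054 − 1.012)/(1.054 − 1) · 100

77.7778 %


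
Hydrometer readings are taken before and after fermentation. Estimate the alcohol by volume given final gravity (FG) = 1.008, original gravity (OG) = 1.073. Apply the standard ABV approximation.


ABV = (OG − FG) · 131.25
ABV = (1.073 − 1.008) · 131.25

8.5312 % ABV


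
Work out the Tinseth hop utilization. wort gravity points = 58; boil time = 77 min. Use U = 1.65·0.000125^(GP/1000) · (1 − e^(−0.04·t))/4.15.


bigness = 1.65·0.000125^(58/1000) = 0.9797
boil_factor = (1 − e^(−0.04·77))/4.15 = 0.2299
U = 0.9797 · 0.2299

0.2252


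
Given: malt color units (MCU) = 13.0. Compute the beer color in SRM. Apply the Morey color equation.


SRM = 1.4922 · MCU^0.6859
SRM = 1.4922 · 13.0^0.6859

8.6672 SRM


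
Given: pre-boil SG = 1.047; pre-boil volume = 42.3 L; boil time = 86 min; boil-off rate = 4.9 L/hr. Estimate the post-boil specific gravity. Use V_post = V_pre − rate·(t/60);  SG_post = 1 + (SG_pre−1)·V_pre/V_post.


V_post = 42.3 − 4.9·(86/60) = 35.2767
SG_post = 1 + (1.047 − 1)·42.3/35.2767

1.0564


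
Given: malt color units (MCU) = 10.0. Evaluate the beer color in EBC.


SRM = 1.4922·MCU^0.6859;  EBC = SRM·1.97
SRM = 1.4922·10.0^0.6859 = 7.2398
EBC = 7.2398·1.97

14.2624 EBC


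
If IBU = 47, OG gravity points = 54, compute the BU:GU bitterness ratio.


BU:GU = IBU / OG_points
BU:GU = 47 / 54

0.8704


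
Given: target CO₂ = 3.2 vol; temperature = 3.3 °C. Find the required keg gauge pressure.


psi = vols/(0.01821 + 0.09011·e^(−0.04·T)) − 14.695
psi = 3.2/(0.01821 + 0.09011·e^(−0.04·3.3)) − 14.695

18.2346 psi


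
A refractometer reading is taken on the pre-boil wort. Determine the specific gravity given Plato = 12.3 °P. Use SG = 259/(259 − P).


SG = 259/(259 − 12.3)

1.0499


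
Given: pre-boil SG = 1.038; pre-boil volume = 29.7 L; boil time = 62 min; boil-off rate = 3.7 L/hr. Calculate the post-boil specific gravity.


V_post = V_pre − rate·(t/60);  SG_post = 1 + (SG_pre−1)·V_pre/V_post
V_post = 29.7 − 3.7·(62/60) = 25.8767
SG_post = 1 + (1.038 − 1)·29.7/25.8767

1.0436


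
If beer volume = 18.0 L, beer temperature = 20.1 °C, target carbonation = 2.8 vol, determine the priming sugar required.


residual = 14.695·(0.01821 + 0.09011·e^(−0.04·T));  sugar = (target − residual)·4.0·V
residual = 14.695·(0.01821 + 0.09011·e^(−0.04·20.1)) = 0.8602
sugar = (2.8 − 0.8602)·4.0·18.0

139.6651 g


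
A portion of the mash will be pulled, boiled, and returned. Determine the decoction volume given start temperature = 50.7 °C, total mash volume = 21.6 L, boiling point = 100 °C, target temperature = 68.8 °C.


V_dec = V_total·(T_target − T_start)/(T_boil − T_start)
V_dec = 21.6·(68.8 − 50.7)/(100 − 50.7)

7.9302 L


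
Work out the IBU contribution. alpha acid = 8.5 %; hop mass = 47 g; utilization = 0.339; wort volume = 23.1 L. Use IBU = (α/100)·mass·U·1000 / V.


IBU = (8.5/100)·47·0.339·1000 / 23.1

58.6279 IBU


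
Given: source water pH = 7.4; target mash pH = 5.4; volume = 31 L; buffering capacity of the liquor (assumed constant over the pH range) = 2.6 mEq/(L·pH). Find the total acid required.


acid = buffering capacity · (pH_source − pH_target) · V
acid = 2.6 · (7.4 − 5.4) · 31

161.2000 mEq


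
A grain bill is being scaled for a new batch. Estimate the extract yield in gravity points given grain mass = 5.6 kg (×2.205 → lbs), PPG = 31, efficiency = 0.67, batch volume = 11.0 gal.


points = lbs × PPG × eff / vol
lbs = 5.6 × 2.205 = 12.3480
points = 12.3480 × 31 × 0.67 / 11.0

23.3153 points


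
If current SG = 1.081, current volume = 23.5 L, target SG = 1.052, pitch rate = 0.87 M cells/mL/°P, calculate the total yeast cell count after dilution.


V_w = V·((SG_c−1)/(SG_t−1)−1);  °P = 259 − 259/SG_t;  cells = rate·(V+V_w)·°P
V_w = 23.5·((1.081−1)/(1.052−1)−1) = 13.1058
V_final = 23.5 + 13.1058 = 36.6058
°P = 259 − 259/1.052 = 12.8023
cells = 0.87·36.6058·12.8023

407.7145 billion cells


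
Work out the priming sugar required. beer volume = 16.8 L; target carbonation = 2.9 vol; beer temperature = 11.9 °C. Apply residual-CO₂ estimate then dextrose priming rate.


residual = 14.695·(0.01821 + 0.09011·e^(−0.04·T));  sugar = (target − residual)·4.0·V
residual = 14.695·(0.01821 + 0.09011·e^(−0.04·11.9)) = 1.0903
sugar = (2.9 − 1.0903)·4.0·16.8

121.6151 g


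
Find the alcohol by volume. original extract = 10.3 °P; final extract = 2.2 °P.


SG = 259/(259 − P);  ABV = (OG − FG)·131.25
OG = 259/(259 − 10.3) = 1.0414
FG = 259/(259 − 2.2) = 1.0086
ABV = (1.0414 − 1.0086)·131.25

4.3114 % ABV


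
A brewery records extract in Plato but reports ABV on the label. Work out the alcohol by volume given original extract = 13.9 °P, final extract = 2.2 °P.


SG = 259/(259 − P);  ABV = (OG − FG)·131.25
OG = 259/(259 − 13.9) = 1.0567
FG = 259/(259 − 2.2) = 1.0086
ABV = (1.0567 − 1.0086)·131.25

6.3190 % ABV


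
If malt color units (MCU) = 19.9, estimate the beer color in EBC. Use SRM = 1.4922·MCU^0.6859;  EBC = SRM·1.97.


SRM = 1.4922·19.9^0.6859 = 11.6067
EBC = 11.6067·1.97

22.8653 EBC


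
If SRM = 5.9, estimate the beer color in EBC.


EBC = SRM · 1.97
EBC = 5.9 · 1.97

11.6230 EBC


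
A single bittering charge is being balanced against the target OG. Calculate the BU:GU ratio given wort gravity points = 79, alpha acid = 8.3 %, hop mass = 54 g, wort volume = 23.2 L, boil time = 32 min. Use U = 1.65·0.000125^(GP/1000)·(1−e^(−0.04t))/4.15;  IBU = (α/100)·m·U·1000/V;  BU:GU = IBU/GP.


U = 1.65·0.000125^(79/1000)·(1−e^(−0.04·32))/4.15 = 0.1411
IBU = (8.3/100)·54·0.1411·1000/23.2 = 27.2640
BU:GU = 27.2640/79

0.3451


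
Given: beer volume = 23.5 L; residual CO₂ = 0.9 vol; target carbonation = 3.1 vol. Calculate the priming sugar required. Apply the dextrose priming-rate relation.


sugar = (target − residual)·4.0·V
sugar = (3.1 − 0.9)·4.0·23.5

206.8000 g


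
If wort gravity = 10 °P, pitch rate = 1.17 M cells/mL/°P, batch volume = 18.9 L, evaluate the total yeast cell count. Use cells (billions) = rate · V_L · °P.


cells = 1.17 · 18.9 · 10

221.1300 billion cells


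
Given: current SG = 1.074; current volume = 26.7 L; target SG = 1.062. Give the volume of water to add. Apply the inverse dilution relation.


V_water = V·((SG_curr − 1)/(SG_target − 1) − 1)
V_water = 26.7·((1.074 − 1)/(1.062 − 1) − 1)

5.1677 L


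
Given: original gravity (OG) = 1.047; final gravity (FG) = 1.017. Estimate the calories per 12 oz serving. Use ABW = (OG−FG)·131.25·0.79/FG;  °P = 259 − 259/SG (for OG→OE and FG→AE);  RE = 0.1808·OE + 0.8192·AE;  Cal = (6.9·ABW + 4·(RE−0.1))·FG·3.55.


ABW = (1.047 − 1.017)·131.25·0.79/1.017 = 3.0586
OE = 259 − 259/1.047 = 11.6266 °P
AE = 259 − 259/1.017 = 4.3294 °P
RE = 0.1808·11.6266 + 0.8192·4.3294 = 5.6487 °P
Cal = (6.9·3.0586 + 4·(5.6487−0.1))·1.017·3.55

156.3261 kcal


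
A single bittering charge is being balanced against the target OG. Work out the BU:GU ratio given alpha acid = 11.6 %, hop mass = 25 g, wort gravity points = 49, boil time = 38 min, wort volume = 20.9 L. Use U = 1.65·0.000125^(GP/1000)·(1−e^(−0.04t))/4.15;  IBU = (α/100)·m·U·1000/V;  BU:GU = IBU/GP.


U = 1.65·0.000125^(49/1000)·(1−e^(−0.04·38))/4.15 = 0.2000
IBU = (11.6/100)·25·0.2000·1000/20.9 = 27.7490
BU:GU = 27.7490/49

0.5663


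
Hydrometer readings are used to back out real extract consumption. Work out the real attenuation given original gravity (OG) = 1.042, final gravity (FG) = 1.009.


AA = (OG−FG)/(OG−1)·100;  RA = AA·0.8192
AA = (1.042 − 1.009)/(1.042 − 1)·100 = 78.5714
RA = 78.5714·0.8192

64.3657 %


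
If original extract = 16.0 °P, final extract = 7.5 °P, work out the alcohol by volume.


SG = 259/(259 − P);  ABV = (OG − FG)·131.25
OG = 259/(259 − 16.0) = 1.0658
FG = 259/(259 − 7.5) = 1.0298
ABV = (1.0658 − 1.0298)·131.25

4.7280 % ABV


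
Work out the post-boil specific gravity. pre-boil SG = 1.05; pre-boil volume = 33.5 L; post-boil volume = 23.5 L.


SG_post = 1 + (SG_pre − 1)·V_pre/V_post
pts_pre = (1.05 − 1)·1000 = 50.0000
pts_post = 50.0000·33.5/23.5 = 71.2766
SG_post = 1 + 71.2766/1000

1.0713


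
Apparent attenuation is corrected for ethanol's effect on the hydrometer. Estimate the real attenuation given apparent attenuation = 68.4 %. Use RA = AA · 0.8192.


RA = 68.4 · 0.8192

56.0333 %


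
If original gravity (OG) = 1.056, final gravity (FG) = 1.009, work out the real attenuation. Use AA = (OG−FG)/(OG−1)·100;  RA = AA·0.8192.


AA = (1.056 − 1.009)/(1.056 − 1)·100 = 83.9286
RA = 83.9286·0.8192

68.7543 %


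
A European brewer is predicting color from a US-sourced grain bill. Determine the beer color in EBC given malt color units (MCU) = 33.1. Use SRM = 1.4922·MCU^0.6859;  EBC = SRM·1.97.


SRM = 1.4922·33.1^0.6859 = 16.4542
EBC = 16.4542·1.97

32.4148 EBC


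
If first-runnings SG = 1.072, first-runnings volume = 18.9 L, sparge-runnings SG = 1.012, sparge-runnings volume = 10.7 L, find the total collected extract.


total = Σ (SG_i − 1)·1000·V_i
first = (1.072 − 1)·1000·18.9 = 1360.8000
sparge = (1.012 − 1)·1000·10.7 = 128.4000
total = 1360.8000 + 128.4000

1489.2000 gravity·L


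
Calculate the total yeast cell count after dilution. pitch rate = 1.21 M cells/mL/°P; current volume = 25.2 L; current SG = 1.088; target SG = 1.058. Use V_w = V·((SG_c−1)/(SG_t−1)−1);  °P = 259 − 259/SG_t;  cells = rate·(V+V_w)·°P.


V_w = 25.2·((1.088−1)/(1.058−1)−1) = 13.0345
V_final = 25.2 + 13.0345 = 38.2345
°P = 259 − 259/1.058 = 14.1985
cells = 1.21·38.2345·14.1985

656.8749 billion cells


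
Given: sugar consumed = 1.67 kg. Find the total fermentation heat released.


Q = m_sugar · 590 kJ/kg
Q = 1.67 · 590

985.3000 kJ


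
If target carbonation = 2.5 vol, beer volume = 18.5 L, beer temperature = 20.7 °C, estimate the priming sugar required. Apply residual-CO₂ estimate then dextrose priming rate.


residual = 14.695·(0.01821 + 0.09011·e^(−0.04·T));  sugar = (target − residual)·4.0·V
residual = 14.695·(0.01821 + 0.09011·e^(−0.04·20.7)) = 0.8462
sugar = (2.5 − 0.8462)·4.0·18.5

122.3846 g


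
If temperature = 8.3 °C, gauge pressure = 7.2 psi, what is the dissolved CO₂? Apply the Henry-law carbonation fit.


vols = (P + 14.695)·(0.01821 + 0.09011·e^(−0.04·T))
vols = (7.2 + 14.695)·(0.01821 + 0.09011·e^(−0.04·8.3))

1.8143 volumes


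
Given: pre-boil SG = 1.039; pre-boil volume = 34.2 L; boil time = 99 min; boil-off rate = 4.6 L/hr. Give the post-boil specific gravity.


V_post = V_pre − rate·(t/60);  SG_post = 1 + (SG_pre−1)·V_pre/V_post
V_post = 34.2 − 4.6·(99/60) = 26.6100
SG_post = 1 + (1.039 − 1)·34.2/26.6100

1.0501


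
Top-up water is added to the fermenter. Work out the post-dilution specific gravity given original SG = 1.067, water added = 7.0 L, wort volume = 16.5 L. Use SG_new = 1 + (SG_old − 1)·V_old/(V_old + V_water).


pts = (1.067 − 1)·1000·16.5/(16.5 + 7.0) = 47.0426
SG_new = 1 + 47.0426/1000

1.0470


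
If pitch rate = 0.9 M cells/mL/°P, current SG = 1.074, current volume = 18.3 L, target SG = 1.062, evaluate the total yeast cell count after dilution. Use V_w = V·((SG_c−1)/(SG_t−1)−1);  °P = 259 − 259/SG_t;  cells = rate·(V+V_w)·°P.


V_w = 18.3·((1.074−1)/(1.062−1)−1) = 3.5419
V_final = 18.3 + 3.5419 = 21.8419
°P = 259 − 259/1.062 = 15.1205
cells = 0.9·21.8419·15.1205

297.2354 billion cells


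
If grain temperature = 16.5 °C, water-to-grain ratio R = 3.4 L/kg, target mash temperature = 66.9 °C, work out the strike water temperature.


T_strike = (0.41/R)·(T_mash − T_grain) + T_mash
T_strike = (0.41/3.4)·(66.9 − 16.5) + 66.9

72.9776 °C


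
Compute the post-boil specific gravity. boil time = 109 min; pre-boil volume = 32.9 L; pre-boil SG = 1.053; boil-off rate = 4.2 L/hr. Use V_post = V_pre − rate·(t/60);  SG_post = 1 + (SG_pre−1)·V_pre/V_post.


V_post = 32.9 − 4.2·(109/60) = 25.2700
SG_post = 1 + (1.053 − 1)·32.9/25.2700

1.0690


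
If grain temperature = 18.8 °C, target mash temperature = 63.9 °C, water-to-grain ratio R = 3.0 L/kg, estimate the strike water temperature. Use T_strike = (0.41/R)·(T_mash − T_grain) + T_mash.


T_strike = (0.41/3.0)·(63.9 − 18.8) + 63.9

70.0637 °C


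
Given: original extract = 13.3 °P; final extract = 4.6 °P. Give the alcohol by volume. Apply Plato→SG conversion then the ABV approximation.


SG = 259/(259 − P);  ABV = (OG − FG)·131.25
OG = 259/(259 − 13.3) = 1.0541
FG = 259/(259 − 4.6) = 1.0181
ABV = (1.0541 − 1.0181)·131.25

4.7315 % ABV


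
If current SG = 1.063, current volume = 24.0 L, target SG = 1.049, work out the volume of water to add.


V_water = V·((SG_curr − 1)/(SG_target − 1) − 1)
V_water = 24.0·((1.063 − 1)/(1.049 − 1) − 1)

6.8571 L


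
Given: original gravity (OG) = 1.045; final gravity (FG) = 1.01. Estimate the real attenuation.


AA = (OG−FG)/(OG−1)·100;  RA = AA·0.8192
AA = (1.045 − 1.01)/(1.045 − 1)·100 = 77.7778
RA = 77.7778·0.8192

63.7156 %


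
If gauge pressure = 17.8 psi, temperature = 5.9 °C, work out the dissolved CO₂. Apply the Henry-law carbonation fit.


vols = (P + 14.695)·(0.01821 + 0.09011·e^(−0.04·T))
vols = (17.8 + 14.695)·(0.01821 + 0.09011·e^(−0.04·5.9))

2.9043 volumes


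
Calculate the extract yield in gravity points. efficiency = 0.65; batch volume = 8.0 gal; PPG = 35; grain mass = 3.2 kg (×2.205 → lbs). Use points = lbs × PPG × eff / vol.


lbs = 3.2 × 2.205 = 7.0560
points = 7.0560 × 35 × 0.65 / 8.0

20.0655 points


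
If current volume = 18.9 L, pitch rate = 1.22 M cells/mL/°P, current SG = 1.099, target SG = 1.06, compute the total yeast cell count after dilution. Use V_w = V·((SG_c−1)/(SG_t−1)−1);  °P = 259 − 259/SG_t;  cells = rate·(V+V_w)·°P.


V_w = 18.9·((1.099−1)/(1.06−1)−1) = 12.2850
V_final = 18.9 + 12.2850 = 31.1850
°P = 259 − 259/1.06 = 14.6604
cells = 1.22·31.1850·14.6604

557.7643 billion cells


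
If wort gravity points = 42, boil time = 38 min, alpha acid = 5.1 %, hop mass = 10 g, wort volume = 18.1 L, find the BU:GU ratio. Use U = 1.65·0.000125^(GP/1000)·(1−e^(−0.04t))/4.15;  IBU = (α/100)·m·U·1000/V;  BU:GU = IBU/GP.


U = 1.65·0.000125^(42/1000)·(1−e^(−0.04·38))/4.15 = 0.2130
IBU = (5.1/100)·10·0.2130·1000/18.1 = 6.0008
BU:GU = 6.0008/42

0.1429


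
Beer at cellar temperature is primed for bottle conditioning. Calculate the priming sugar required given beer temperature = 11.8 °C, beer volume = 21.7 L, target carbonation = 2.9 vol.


residual = 14.695·(0.01821 + 0.09011·e^(−0.04·T));  sugar = (target − residual)·4.0·V
residual = 14.695·(0.01821 + 0.09011·e^(−0.04·11.8)) = 1.0935
sugar = (2.9 − 1.0935)·4.0·21.7

156.7999 g


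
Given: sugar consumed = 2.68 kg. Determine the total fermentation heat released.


Q = m_sugar · 590 kJ/kg
Q = 2.68 · 590

1581.2000 kJ


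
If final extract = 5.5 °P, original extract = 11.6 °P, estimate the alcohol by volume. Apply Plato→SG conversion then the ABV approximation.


SG = 259/(259 − P);  ABV = (OG − FG)·131.25
OG = 259/(259 − 11.6) = 1.0469
FG = 259/(259 − 5.5) = 1.0217
ABV = (1.0469 − 1.0217)·131.25

3.3064 % ABV


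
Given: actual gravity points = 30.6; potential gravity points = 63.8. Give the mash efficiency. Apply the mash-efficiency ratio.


efficiency = actual / potential × 100
efficiency = 30.6 / 63.8 × 100

47.9624 %


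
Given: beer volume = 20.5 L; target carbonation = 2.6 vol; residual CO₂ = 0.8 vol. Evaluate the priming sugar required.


sugar = (target − residual)·4.0·V
sugar = (2.6 − 0.8)·4.0·20.5

147.6000 g


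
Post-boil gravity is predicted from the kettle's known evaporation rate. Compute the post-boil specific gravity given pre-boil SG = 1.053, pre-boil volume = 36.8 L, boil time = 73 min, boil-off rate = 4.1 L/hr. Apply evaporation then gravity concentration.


V_post = V_pre − rate·(t/60);  SG_post = 1 + (SG_pre−1)·V_pre/V_post
V_post = 36.8 − 4.1·(73/60) = 31.8117
SG_post = 1 + (1.053 − 1)·36.8/31.8117

1.0613


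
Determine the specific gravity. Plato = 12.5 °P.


SG = 259/(259 − P)
SG = 259/(259 − 12.5)

1.0507


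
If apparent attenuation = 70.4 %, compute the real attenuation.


RA = AA · 0.8192
RA = 70.4 · 0.8192

57.6717 %


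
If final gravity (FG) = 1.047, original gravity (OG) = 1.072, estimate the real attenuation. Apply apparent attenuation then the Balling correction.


AA = (OG−FG)/(OG−1)·100;  RA = AA·0.8192
AA = (1.072 − 1.047)/(1.072 − 1)·100 = 34.7222
RA = 34.7222·0.8192

28.4444 %


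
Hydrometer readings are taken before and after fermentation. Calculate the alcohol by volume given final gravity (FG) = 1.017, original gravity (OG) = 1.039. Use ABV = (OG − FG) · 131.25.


ABV = (1.039 − 1.017) · 131.25

2.8875 % ABV


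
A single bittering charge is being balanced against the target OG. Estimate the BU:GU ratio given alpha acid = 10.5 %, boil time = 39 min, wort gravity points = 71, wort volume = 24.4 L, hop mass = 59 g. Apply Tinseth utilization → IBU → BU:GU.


U = 1.65·0.000125^(GP/1000)·(1−e^(−0.04t))/4.15;  IBU = (α/100)·m·U·1000/V;  BU:GU = IBU/GP
U = 1.65·0.000125^(71/1000)·(1−e^(−0.04·39))/4.15 = 0.1659
IBU = (10.5/100)·59·0.1659·1000/24.4 = 42.1231
BU:GU = 42.1231/71

0.5933


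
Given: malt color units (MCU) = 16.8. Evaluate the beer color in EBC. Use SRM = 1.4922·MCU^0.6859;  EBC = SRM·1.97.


SRM = 1.4922·16.8^0.6859 = 10.3340
EBC = 10.3340·1.97

20.3579 EBC


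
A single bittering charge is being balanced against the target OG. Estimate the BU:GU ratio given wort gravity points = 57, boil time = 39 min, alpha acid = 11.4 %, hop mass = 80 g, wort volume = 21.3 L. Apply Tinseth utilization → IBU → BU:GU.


U = 1.65·0.000125^(GP/1000)·(1−e^(−0.04t))/4.15;  IBU = (α/100)·m·U·1000/V;  BU:GU = IBU/GP
U = 1.65·0.000125^(57/1000)·(1−e^(−0.04·39))/4.15 = 0.1882
IBU = (11.4/100)·80·0.1882·1000/21.3 = 80.5614
BU:GU = 80.5614/57

1.4134


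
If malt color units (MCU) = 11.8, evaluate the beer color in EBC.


SRM = 1.4922·MCU^0.6859;  EBC = SRM·1.97
SRM = 1.4922·11.8^0.6859 = 8.1102
EBC = 8.1102·1.97

15.9771 EBC


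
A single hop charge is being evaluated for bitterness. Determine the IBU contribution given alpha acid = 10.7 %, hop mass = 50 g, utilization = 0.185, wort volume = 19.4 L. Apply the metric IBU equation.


IBU = (α/100)·mass·U·1000 / V
IBU = (10.7/100)·50·0.185·1000 / 19.4

51.0180 IBU


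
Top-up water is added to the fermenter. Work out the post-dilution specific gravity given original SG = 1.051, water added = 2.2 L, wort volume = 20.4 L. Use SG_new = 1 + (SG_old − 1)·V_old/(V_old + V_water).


pts = (1.051 − 1)·1000·20.4/(20.4 + 2.2) = 46.0354
SG_new = 1 + 46.0354/1000

1.0460


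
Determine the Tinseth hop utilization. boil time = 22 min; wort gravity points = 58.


U = 1.65·0.000125^(GP/1000) · (1 − e^(−0.04·t))/4.15
bigness = 1.65·0.000125^(58/1000) = 0.9797
boil_factor = (1 − e^(−0.04·22))/4.15 = 0.1410
U = 0.9797 · 0.1410

0.1382


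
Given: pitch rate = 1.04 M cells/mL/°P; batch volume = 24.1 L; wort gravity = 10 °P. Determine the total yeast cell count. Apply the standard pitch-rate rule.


cells (billions) = rate · V_L · °P
cells = 1.04 · 24.1 · 10

250.6400 billion cells


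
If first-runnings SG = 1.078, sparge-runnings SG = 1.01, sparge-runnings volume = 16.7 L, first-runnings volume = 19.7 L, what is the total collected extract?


total = Σ (SG_i − 1)·1000·V_i
first = (1.078 − 1)·1000·19.7 = 1536.6000
sparge = (1.01 − 1)·1000·16.7 = 167.0000
total = 1536.6000 + 167.0000

1703.6000 gravity·L


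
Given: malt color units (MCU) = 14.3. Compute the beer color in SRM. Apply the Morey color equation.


SRM = 1.4922 · MCU^0.6859
SRM = 1.4922 · 14.3^0.6859

9.2528 SRM


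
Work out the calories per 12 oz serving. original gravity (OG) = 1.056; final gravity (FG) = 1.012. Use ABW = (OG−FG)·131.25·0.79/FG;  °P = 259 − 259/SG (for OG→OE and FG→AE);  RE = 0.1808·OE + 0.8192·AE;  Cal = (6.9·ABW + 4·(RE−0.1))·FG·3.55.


ABW = (1.056 − 1.012)·131.25·0.79/1.012 = 4.5082
OE = 259 − 259/1.056 = 13.7348 °P
AE = 259 − 259/1.012 = 3.0711 °P
RE = 0.1808·13.7348 + 0.8192·3.0711 = 4.9991 °P
Cal = (6.9·4.5082 + 4·(4.9991−0.1))·1.012·3.55

182.1550 kcal


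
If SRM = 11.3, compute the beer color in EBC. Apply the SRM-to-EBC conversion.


EBC = SRM · 1.97
EBC = 11.3 · 1.97

22.2610 EBC


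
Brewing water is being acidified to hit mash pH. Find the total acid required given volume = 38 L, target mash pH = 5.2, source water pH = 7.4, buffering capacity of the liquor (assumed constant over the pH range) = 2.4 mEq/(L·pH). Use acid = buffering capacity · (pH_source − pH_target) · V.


acid = 2.4 · (7.4 − 5.2) · 38

200.6400 mEq


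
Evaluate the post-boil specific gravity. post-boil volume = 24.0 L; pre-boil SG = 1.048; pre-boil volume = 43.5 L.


SG_post = 1 + (SG_pre − 1)·V_pre/V_post
pts_pre = (1.048 − 1)·1000 = 48.0000
pts_post = 48.0000·43.5/24.0 = 87.0000
SG_post = 1 + 87.0000/1000

1.0870


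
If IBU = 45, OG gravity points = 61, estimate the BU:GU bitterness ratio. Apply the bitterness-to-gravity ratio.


BU:GU = IBU / OG_points
BU:GU = 45 / 61

0.7377


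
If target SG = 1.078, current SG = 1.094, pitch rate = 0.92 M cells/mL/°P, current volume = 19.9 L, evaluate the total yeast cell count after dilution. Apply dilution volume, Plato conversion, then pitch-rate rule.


V_w = V·((SG_c−1)/(SG_t−1)−1);  °P = 259 − 259/SG_t;  cells = rate·(V+V_w)·°P
V_w = 19.9·((1.094−1)/(1.078−1)−1) = 4.0821
V_final = 19.9 + 4.0821 = 23.9821
°P = 259 − 259/1.078 = 18.7403
cells = 0.92·23.9821·18.7403

413.4755 billion cells


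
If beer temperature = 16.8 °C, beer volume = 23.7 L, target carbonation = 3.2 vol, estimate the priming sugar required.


residual = 14.695·(0.01821 + 0.09011·e^(−0.04·T));  sugar = (target − residual)·4.0·V
residual = 14.695·(0.01821 + 0.09011·e^(−0.04·16.8)) = 0.9438
sugar = (3.2 − 0.9438)·4.0·23.7

213.8850 g


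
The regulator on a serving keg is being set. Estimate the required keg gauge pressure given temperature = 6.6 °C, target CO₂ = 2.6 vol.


psi = vols/(0.01821 + 0.09011·e^(−0.04·T)) − 14.695
psi = 2.6/(0.01821 + 0.09011·e^(−0.04·6.6)) − 14.695

15.0492 psi


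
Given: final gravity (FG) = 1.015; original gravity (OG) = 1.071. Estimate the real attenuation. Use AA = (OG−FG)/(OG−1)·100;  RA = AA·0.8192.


AA = (1.071 − 1.015)/(1.071 − 1)·100 = 78.8732
RA = 78.8732·0.8192

64.6130 %


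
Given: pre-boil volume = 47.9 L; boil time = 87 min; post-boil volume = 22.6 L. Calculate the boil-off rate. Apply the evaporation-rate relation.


rate = (V_pre − V_post) / (t_min/60)
rate = (47.9 − 22.6) / (87/60)

17.4483 L/hr


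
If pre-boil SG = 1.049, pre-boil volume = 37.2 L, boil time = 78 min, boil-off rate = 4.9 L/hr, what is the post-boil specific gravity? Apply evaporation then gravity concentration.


V_post = V_pre − rate·(t/60);  SG_post = 1 + (SG_pre−1)·V_pre/V_post
V_post = 37.2 − 4.9·(78/60) = 30.8300
SG_post = 1 + (1.049 − 1)·37.2/30.8300

1.0591


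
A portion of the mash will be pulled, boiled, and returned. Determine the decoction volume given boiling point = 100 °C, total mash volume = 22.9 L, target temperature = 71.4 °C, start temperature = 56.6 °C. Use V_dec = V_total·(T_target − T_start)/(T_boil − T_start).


V_dec = 22.9·(71.4 − 56.6)/(100 − 56.6)

7.8092 L


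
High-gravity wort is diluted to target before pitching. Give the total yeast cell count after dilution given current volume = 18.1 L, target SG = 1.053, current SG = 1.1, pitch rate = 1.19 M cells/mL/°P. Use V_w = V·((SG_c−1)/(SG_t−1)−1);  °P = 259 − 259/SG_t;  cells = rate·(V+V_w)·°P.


V_w = 18.1·((1.1−1)/(1.053−1)−1) = 16.0509
V_final = 18.1 + 16.0509 = 34.1509
°P = 259 − 259/1.053 = 13.0361
cells = 1.19·34.1509·13.0361

529.7817 billion cells


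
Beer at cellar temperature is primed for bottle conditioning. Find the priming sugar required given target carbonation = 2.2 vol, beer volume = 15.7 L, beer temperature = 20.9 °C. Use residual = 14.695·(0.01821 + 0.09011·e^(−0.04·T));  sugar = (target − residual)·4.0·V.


residual = 14.695·(0.01821 + 0.09011·e^(−0.04·20.9)) = 0.8415
sugar = (2.2 − 0.8415)·4.0·15.7

85.3111 g


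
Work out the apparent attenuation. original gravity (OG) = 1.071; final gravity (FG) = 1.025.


AA = (OG − FG)/(OG − 1) · 100
AA = (1.071 − 1.025)/(1.071 − 1) · 100

64.7887 %


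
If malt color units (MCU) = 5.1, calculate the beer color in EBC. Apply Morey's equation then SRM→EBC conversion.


SRM = 1.4922·MCU^0.6859;  EBC = SRM·1.97
SRM = 1.4922·5.1^0.6859 = 4.5619
EBC = 4.5619·1.97

8.9870 EBC


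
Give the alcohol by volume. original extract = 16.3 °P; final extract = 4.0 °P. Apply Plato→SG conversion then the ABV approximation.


SG = 259/(259 − P);  ABV = (OG − FG)·131.25
OG = 259/(259 − 16.3) = 1.0672
FG = 259/(259 − 4.0) = 1.0157
ABV = (1.0672 − 1.0157)·131.25

6.7561 % ABV


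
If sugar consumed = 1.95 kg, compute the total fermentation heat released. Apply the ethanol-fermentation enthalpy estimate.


Q = m_sugar · 590 kJ/kg
Q = 1.95 · 590

1150.5000 kJ


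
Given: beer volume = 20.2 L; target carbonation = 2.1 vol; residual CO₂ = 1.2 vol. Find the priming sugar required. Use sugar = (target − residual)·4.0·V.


sugar = (2.1 − 1.2)·4.0·20.2

72.7200 g


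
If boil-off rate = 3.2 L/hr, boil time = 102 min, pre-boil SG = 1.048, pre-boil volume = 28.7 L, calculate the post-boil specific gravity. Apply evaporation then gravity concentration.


V_post = V_pre − rate·(t/60);  SG_post = 1 + (SG_pre−1)·V_pre/V_post
V_post = 28.7 − 3.2·(102/60) = 23.2600
SG_post = 1 + (1.048 − 1)·28.7/23.2600

1.0592
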